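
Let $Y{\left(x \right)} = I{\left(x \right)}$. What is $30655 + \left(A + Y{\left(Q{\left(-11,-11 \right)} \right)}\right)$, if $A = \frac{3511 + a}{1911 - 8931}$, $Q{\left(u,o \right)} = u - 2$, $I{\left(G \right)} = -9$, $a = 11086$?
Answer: $\frac{215120323}{7020} \approx 30644.0$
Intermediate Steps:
$Q{\left(u,o \right)} = -2 + u$ ($Q{\left(u,o \right)} = u - 2 = -2 + u$)
$Y{\left(x \right)} = -9$
$A = - \frac{14597}{7020}$ ($A = \frac{3511 + 11086}{1911 - 8931} = \frac{14597}{-7020} = 14597 \left(- \frac{1}{7020}\right) = - \frac{14597}{7020} \approx -2.0793$)
$30655 + \left(A + Y{\left(Q{\left(-11,-11 \right)} \right)}\right) = 30655 - \frac{77777}{7020} = \frac{215120323}{7020}$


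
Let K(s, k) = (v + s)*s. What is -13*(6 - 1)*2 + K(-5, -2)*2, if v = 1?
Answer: -90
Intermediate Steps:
K(s, k) = s*(1 + s) (K(s, k) = (1 + s)*s = s*(1 + s))
-13*(6 - 1)*2 + K(-5, -2)*2 = -13*(6 - 1)*2 - 5*(1 - 5)*2 = -65*2 - 5*(-4)*2 = -13*10 + 20*2 = -130 + 40 = -90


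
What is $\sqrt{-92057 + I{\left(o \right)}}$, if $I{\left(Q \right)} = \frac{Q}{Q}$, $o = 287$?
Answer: $2 i \sqrt{23014} \approx 303.41 i$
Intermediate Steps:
$I{\left(Q \right)} = 1$
$\sqrt{-92057 + I{\left(o \right)}} = \sqrt{-92057 + 1} = \sqrt{-92056} = 2 i \sqrt{23014}$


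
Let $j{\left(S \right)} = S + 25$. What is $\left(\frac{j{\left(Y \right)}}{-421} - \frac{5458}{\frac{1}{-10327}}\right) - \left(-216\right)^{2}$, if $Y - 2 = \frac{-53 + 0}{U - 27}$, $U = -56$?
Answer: $\frac{1967923715436}{34943} \approx 5.6318 \cdot 10^{7}$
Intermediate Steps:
$Y = \frac{219}{83}$ ($Y = 2 + \frac{-53 + 0}{-56 - 27} = 2 - \frac{53}{-83} = 2 - - \frac{53}{83} = 2 + \frac{53}{83} = \frac{219}{83} \approx 2.6386$)
$j{\left(S \right)} = 25 + S$
$\left(\frac{j{\left(Y \right)}}{-421} - \frac{5458}{\frac{1}{-10327}}\right) - \left(-216\right)^{2} = \left(\frac{25 + \frac{219}{83}}{-421} - \frac{5458}{\frac{1}{-10327}}\right) - \left(-216\right)^{2} = \left(\frac{2294}{83} \left(- \frac{1}{421}\right) - \frac{5458}{- \frac{1}{10327}}\right) - 46656 = \left(- \frac{2294}{34943} - -56364766\right) - 46656 = \left(- \frac{2294}{34943} + 56364766\right) - 46656 = \frac{1969554016044}{34943} - 46656 = \frac{1967923715436}{34943}$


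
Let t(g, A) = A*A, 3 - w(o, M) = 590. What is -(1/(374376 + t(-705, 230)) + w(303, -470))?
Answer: 250811011/427276 ≈ 587.00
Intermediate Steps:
w(o, M) = -587 (w(o, M) = 3 - 1*590 = 3 - 590 = -587)
t(g, A) = A**2
-(1/(374376 + t(-705, 230)) + w(303, -470)) = -(1/(374376 + 230**2) - 587) = -(1/(374376 + 52900) - 587) = -(1/427276 - 587) = -1*(-250811011/427276) = 250811011/427276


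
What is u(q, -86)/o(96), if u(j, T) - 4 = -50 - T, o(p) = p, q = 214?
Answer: 5/12 ≈ 0.41667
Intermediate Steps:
u(j, T) = -46 - T (u(j, T) = 4 + (-50 - T) = -46 - T)
u(q, -86)/o(96) = (-46 - 1*(-86))/96 = (-46 + 86)*(1/96) = 40*(1/96) = 5/12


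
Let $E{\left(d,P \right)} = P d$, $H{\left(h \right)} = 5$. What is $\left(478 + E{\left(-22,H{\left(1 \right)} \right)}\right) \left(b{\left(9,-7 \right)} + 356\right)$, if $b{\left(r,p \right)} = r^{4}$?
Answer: $2545456$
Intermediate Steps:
$\left(478 + E{\left(-22,H{\left(1 \right)} \right)}\right) \left(b{\left(9,-7 \right)} + 356\right) = \left(478 + 5 \left(-22\right)\right) \left(9^{4} + 356\right) = \left(478 - 110\right) \left(6561 + 356\right) = 368 \cdot 6917 = 2545456$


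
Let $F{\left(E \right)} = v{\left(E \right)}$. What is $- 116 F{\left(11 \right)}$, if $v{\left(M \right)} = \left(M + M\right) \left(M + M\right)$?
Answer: $-56144$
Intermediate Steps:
$v{\left(M \right)} = 4 M^{2}$ ($v{\left(M \right)} = 2 M 2 M = 4 M^{2}$)
$F{\left(E \right)} = 4 E^{2}$
$- 116 F{\left(11 \right)} = - 116 \cdot 4 \cdot 11^{2} = - 116 \cdot 4 \cdot 121 = \left(-116\right) 484 = -56144$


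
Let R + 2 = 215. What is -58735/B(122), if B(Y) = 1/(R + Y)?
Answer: -19676225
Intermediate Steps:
R = 213 (R = -2 + 215 = 213)
B(Y) = 1/(213 + Y)
-58735/B(122) = -58735/(1/(213 + 122)) = -58735/(1/335) = -58735/1/335 = -58735*335 = -19676225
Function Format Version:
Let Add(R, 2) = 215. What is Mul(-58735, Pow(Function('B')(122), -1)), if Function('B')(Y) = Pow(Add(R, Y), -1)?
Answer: -19676225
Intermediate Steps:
R = 213 (R = Add(-2, 215) = 213)
Function('B')(Y) = Pow(Add(213, Y), -1)
Mul(-58735, Pow(Function('B')(122), -1)) = Mul(-58735, Pow(Pow(Add(213, 122), -1), -1)) = Mul(-58735, Pow(Pow(335, -1), -1)) = Mul(-58735, Pow(Rational(1, 335), -1)) = Mul(-58735, 335) = -19676225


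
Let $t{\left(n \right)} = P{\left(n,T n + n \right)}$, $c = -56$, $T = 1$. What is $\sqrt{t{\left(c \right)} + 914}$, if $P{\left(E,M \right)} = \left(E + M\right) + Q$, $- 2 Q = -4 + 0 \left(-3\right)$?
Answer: $2 \sqrt{187} \approx 27.35$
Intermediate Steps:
$Q = 2$ ($Q = - \frac{-4 + 0 \left(-3\right)}{2} = - \frac{-4 + 0}{2} = \left(- \frac{1}{2}\right) \left(-4\right) = 2$)
$P{\left(E,M \right)} = 2 + E + M$ ($P{\left(E,M \right)} = \left(E + M\right) + 2 = 2 + E + M$)
$t{\left(n \right)} = 2 + 3 n$ ($t{\left(n \right)} = 2 + n + \left(1 n + n\right) = 2 + n + \left(n + n\right) = 2 + n + 2 n = 2 + 3 n$)
$\sqrt{t{\left(c \right)} + 914} = \sqrt{\left(2 + 3 \left(-56\right)\right) + 914} = \sqrt{\left(2 - 168\right) + 914} = \sqrt{-166 + 914} = \sqrt{748} = 2 \sqrt{187}$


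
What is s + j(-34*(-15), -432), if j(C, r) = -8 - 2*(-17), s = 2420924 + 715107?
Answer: 3136057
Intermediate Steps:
s = 3136031
j(C, r) = 26 (j(C, r) = -8 + 34 = 26)
s + j(-34*(-15), -432) = 3136031 + 26 = 3136057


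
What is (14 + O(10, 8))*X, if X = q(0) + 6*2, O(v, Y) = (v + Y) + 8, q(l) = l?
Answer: 480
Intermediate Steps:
O(v, Y) = 8 + Y + v (O(v, Y) = (Y + v) + 8 = 8 + Y + v)
X = 12 (X = 0 + 6*2 = 0 + 12 = 12)
(14 + O(10, 8))*X = (14 + (8 + 8 + 10))*12 = (14 + 26)*12 = 40*12 = 480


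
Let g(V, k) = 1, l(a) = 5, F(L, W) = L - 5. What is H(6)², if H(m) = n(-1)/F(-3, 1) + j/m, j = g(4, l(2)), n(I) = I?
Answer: 49/576 ≈ 0.085069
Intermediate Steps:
F(L, W) = -5 + L
j = 1
H(m) = ⅛ + 1/m (H(m) = -1/(-5 - 3) + 1/m = -1/(-8) + 1/m = -1*(-⅛) + 1/m = ⅛ + 1/m)
H(6)² = ((⅛)*(8 + 6)/6)² = ((⅛)*(⅙)*14)² = (7/24)² = 49/576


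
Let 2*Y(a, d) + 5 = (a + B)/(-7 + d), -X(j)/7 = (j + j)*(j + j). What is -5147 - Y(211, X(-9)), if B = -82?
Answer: -11703673/2275 ≈ -5144.5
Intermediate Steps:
X(j) = -28*j**2 (X(j) = -7*(j + j)*(j + j) = -7*2*j*2*j = -28*j**2)
Y(a, d) = -5/2 + (-82 + a)/(2*(-7 + d)) (Y(a, d) = -5/2 + ((a - 82)/(-7 + d))/2 = -5/2 + ((-82 + a)/(-7 + d))/2 = -5/2 + (-82 + a)/(2*(-7 + d)))
-5147 - Y(211, X(-9)) = -5147 - (-47 + 211 - (-140)*(-9)**2)/(2*(-7 - 28*(-9)**2)) = -5147 - (-47 + 211 - (-140)*81)/(2*(-7 - 28*81)) = -5147 - (-47 + 211 - 5*(-2268))/(2*(-7 - 2268)) = -5147 - (-47 + 211 + 11340)/(2*(-2275)) = -5147 - (-1)*11504/(2*2275) = -5147 - 1*(-5752/2275) = -5147 + 5752/2275 = -11703673/2275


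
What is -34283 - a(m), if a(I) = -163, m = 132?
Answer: -34120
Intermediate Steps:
-34283 - a(m) = -34283 - 1*(-163) = -34283 + 163 = -34120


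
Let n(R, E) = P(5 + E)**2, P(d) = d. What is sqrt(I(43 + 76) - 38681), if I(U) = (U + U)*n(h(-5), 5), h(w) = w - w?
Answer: I*sqrt(14881) ≈ 121.99*I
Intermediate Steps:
h(w) = 0
n(R, E) = (5 + E)**2
I(U) = 200*U (I(U) = (U + U)*(5 + 5)**2 = (2*U)*10**2 = (2*U)*100 = 200*U)
sqrt(I(43 + 76) - 38681) = sqrt(200*(43 + 76) - 38681) = sqrt(200*119 - 38681) = sqrt(23800 - 38681) = sqrt(-14881) = I*sqrt(14881)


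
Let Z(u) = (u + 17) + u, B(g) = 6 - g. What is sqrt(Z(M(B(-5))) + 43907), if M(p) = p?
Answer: sqrt(43946) ≈ 209.63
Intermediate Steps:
Z(u) = 17 + 2*u (Z(u) = (17 + u) + u = 17 + 2*u)
sqrt(Z(M(B(-5))) + 43907) = sqrt((17 + 2*(6 - 1*(-5))) + 43907) = sqrt((17 + 2*(6 + 5)) + 43907) = sqrt((17 + 2*11) + 43907) = sqrt((17 + 22) + 43907) = sqrt(39 + 43907) = sqrt(43946)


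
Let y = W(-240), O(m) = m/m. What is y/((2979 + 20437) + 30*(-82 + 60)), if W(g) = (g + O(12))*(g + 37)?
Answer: 48517/22756 ≈ 2.1321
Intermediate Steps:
O(m) = 1
W(g) = (1 + g)*(37 + g) (W(g) = (g + 1)*(g + 37) = (1 + g)*(37 + g))
y = 48517 (y = 37 + (-240)² + 38*(-240) = 37 + 57600 - 9120 = 48517)
y/((2979 + 20437) + 30*(-82 + 60)) = 48517/((2979 + 20437) + 30*(-82 + 60)) = 48517/(23416 + 30*(-22)) = 48517/(23416 - 660) = 48517/22756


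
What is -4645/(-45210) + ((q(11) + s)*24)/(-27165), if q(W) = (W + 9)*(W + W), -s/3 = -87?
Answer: -42295441/81875310 ≈ -0.51658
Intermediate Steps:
s = 261 (s = -3*(-87) = 261)
q(W) = 2*W*(9 + W) (q(W) = (9 + W)*(2*W) = 2*W*(9 + W))
-4645/(-45210) + ((q(11) + s)*24)/(-27165) = -4645/(-45210) + ((2*11*(9 + 11) + 261)*24)/(-27165) = -4645*(-1/45210) + ((2*11*20 + 261)*24)*(-1/27165) = 929/9042 + ((440 + 261)*24)*(-1/27165) = 929/9042 + (701*24)*(-1/27165) = 929/9042 + 16824*(-1/27165) = 929/9042 - 5608/9055 = -42295441/81875310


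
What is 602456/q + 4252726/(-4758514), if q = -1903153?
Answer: -5480191777731/4528090097321 ≈ -1.2103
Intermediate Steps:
602456/q + 4252726/(-4758514) = 602456/(-1903153) + 4252726/(-4758514) = 602456*(-1/1903153) + 4252726*(-1/4758514) = -602456/1903153 - 2126363/2379257 = -5480191777731/4528090097321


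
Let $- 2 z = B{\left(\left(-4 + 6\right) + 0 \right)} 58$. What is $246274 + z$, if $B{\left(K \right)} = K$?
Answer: $246216$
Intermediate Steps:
$z = -58$ ($z = - \frac{\left(\left(-4 + 6\right) + 0\right) 58}{2} = - \frac{\left(2 + 0\right) 58}{2} = - \frac{2 \cdot 58}{2} = \left(- \frac{1}{2}\right) 116 = -58$)
$246274 + z = 246274 - 58 = 246216$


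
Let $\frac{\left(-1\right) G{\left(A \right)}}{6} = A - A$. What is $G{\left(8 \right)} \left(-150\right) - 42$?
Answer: $-42$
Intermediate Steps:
$G{\left(A \right)} = 0$ ($G{\left(A \right)} = - 6 \left(A - A\right) = \left(-6\right) 0 = 0$)
$G{\left(8 \right)} \left(-150\right) - 42 = 0 \left(-150\right) - 42 = 0 - 42 = -42$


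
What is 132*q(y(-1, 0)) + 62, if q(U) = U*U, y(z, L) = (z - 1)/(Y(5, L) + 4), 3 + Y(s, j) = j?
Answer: 590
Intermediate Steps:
Y(s, j) = -3 + j
y(z, L) = (-1 + z)/(1 + L) (y(z, L) = (z - 1)/((-3 + L) + 4) = (-1 + z)/(1 + L))
q(U) = U**2
132*q(y(-1, 0)) + 62 = 132*((-1 - 1)/(1 + 0))**2 + 62 = 132*(-2/1)**2 + 62 = 132*(1*(-2))**2 + 62 = 132*(-2)**2 + 62 = 132*4 + 62 = 528 + 62 = 590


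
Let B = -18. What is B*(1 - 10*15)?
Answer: 2682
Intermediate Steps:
B*(1 - 10*15) = -18*(1 - 10*15) = -18*(1 - 150) = -18*(-149) = 2682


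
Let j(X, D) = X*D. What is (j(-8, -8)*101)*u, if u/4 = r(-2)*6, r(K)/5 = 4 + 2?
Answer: 4654080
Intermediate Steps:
j(X, D) = D*X
r(K) = 30 (r(K) = 5*(4 + 2) = 5*6 = 30)
u = 720 (u = 4*(30*6) = 4*180 = 720)
(j(-8, -8)*101)*u = (-8*(-8)*101)*720 = (64*101)*720 = 6464*720 = 4654080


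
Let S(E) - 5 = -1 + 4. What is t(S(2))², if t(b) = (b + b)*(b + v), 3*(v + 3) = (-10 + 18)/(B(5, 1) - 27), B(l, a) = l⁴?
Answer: 5158686976/804609 ≈ 6411.4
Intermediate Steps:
v = -2687/897 (v = -3 + ((-10 + 18)/(5⁴ - 27))/3 = -3 + (8/(625 - 27))/3 = -3 + (8/598)/3 = -3 + (8*(1/598))/3 = -3 + (⅓)*(4/299) = -3 + 4/897 = -2687/897 ≈ -2.9955)
S(E) = 8 (S(E) = 5 + (-1 + 4) = 5 + 3 = 8)
t(b) = 2*b*(-2687/897 + b) (t(b) = (b + b)*(b - 2687/897) = (2*b)*(-2687/897 + b) = 2*b*(-2687/897 + b))
t(S(2))² = ((2/897)*8*(-2687 + 897*8))² = ((2/897)*8*(-2687 + 7176))² = ((2/897)*8*4489)² = (71824/897)² = 5158686976/804609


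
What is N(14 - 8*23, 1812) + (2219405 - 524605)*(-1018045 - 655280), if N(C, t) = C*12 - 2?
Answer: -2835951212042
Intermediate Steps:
N(C, t) = -2 + 12*C (N(C, t) = 12*C - 2 = -2 + 12*C)
N(14 - 8*23, 1812) + (2219405 - 524605)*(-1018045 - 655280) = (-2 + 12*(14 - 8*23)) + (2219405 - 524605)*(-1018045 - 655280) = (-2 + 12*(14 - 184)) + 1694800*(-1673325) = (-2 + 12*(-170)) - 2835951210000 = (-2 - 2040) - 2835951210000 = -2042 - 2835951210000 = -2835951212042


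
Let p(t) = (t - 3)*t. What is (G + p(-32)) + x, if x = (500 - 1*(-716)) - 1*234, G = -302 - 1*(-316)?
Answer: 2116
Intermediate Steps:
G = 14 (G = -302 + 316 = 14)
p(t) = t*(-3 + t) (p(t) = (-3 + t)*t = t*(-3 + t))
x = 982 (x = (500 + 716) - 234 = 1216 - 234 = 982)
(G + p(-32)) + x = (14 - 32*(-3 - 32)) + 982 = (14 - 32*(-35)) + 982 = (14 + 1120) + 982 = 1134 + 982 = 2116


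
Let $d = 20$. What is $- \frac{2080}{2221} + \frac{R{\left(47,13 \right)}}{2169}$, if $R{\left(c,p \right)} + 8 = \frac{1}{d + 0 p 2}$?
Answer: $- \frac{30194513}{32115660} \approx -0.94018$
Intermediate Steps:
$R{\left(c,p \right)} = - \frac{159}{20}$ ($R{\left(c,p \right)} = -8 + \frac{1}{20 + 0 p 2} = -8 + \frac{1}{20 + 0 \cdot 2} = -8 + \frac{1}{20 + 0} = -8 + \frac{1}{20} = - \frac{159}{20}$)
$- \frac{2080}{2221} + \frac{R{\left(47,13 \right)}}{2169} = - \frac{2080}{2221} - \frac{159}{20 \cdot 2169} = \left(-2080\right) \frac{1}{2221} - \frac{53}{14460} = - \frac{2080}{2221} - \frac{53}{14460} = - \frac{30194513}{32115660}$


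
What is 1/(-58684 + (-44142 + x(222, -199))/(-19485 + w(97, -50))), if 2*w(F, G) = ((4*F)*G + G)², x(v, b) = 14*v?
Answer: -189131765/11099008538294 ≈ -1.7040e-5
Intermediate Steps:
w(F, G) = (G + 4*F*G)²/2 (w(F, G) = ((4*F)*G + G)²/2 = (4*F*G + G)²/2 = (G + 4*F*G)²/2)
1/(-58684 + (-44142 + x(222, -199))/(-19485 + w(97, -50))) = 1/(-58684 + (-44142 + 14*222)/(-19485 + (½)*(-50)²*(1 + 4*97)²)) = 1/(-58684 + (-44142 + 3108)/(-19485 + (½)*2500*(1 + 388)²)) = 1/(-58684 - 41034/(-19485 + (½)*2500*389²)) = 1/(-58684 - 41034/(-19485 + (½)*2500*151321)) = 1/(-58684 - 41034/(-19485 + 189151250)) = 1/(-58684 - 41034/189131765) = 1/(-11099008538294/189131765) = -189131765/11099008538294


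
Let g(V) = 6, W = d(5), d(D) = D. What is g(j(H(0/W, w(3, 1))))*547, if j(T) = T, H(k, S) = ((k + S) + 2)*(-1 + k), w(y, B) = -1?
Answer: 3282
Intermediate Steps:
W = 5
H(k, S) = (-1 + k)*(2 + S + k) (H(k, S) = ((S + k) + 2)*(-1 + k) = (2 + S + k)*(-1 + k) = (-1 + k)*(2 + S + k))
g(j(H(0/W, w(3, 1))))*547 = 6*547 = 3282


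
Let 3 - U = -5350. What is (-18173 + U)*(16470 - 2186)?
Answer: -183120880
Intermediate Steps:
U = 5353 (U = 3 - 1*(-5350) = 3 + 5350 = 5353)
(-18173 + U)*(16470 - 2186) = (-18173 + 5353)*(16470 - 2186) = -12820*14284 = -183120880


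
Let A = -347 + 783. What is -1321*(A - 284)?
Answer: -200792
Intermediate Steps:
A = 436
-1321*(A - 284) = -1321*(436 - 284) = -1321*152 = -200792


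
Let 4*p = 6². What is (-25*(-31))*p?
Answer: 6975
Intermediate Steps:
p = 9 (p = (¼)*6² = (¼)*36 = 9)
(-25*(-31))*p = -25*(-31)*9 = 775*9 = 6975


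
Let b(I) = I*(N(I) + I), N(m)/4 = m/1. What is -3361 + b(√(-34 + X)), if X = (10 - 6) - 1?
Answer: -3516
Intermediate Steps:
X = 3 (X = 4 - 1 = 3)
N(m) = 4*m (N(m) = 4*(m/1) = 4*(m*1) = 4*m)
b(I) = 5*I² (b(I) = I*(4*I + I) = I*(5*I) = 5*I²)
-3361 + b(√(-34 + X)) = -3361 + 5*(√(-34 + 3))² = -3361 + 5*(√(-31))² = -3361 + 5*(I*√31)² = -3361 + 5*(-31) = -3361 - 155 = -3516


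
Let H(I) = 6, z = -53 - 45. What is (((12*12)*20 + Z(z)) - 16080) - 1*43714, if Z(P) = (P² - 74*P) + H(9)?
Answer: -40052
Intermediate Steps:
z = -98
Z(P) = 6 + P² - 74*P (Z(P) = (P² - 74*P) + 6 = 6 + P² - 74*P)
(((12*12)*20 + Z(z)) - 16080) - 1*43714 = (((12*12)*20 + (6 + (-98)² - 74*(-98))) - 16080) - 1*43714 = ((144*20 + (6 + 9604 + 7252)) - 16080) - 43714 = ((2880 + 16862) - 16080) - 43714 = (19742 - 16080) - 43714 = 3662 - 43714 = -40052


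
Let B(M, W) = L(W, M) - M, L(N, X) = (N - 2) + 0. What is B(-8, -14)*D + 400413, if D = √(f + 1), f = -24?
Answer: 400413 - 8*I*√23 ≈ 4.0041e+5 - 38.367*I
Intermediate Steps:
L(N, X) = -2 + N (L(N, X) = (-2 + N) + 0 = -2 + N)
D = I*√23 (D = √(-24 + 1) = √(-23) = I*√23 ≈ 4.7958*I)
B(M, W) = -2 + W - M (B(M, W) = (-2 + W) - M = -2 + W - M)
B(-8, -14)*D + 400413 = (-2 - 14 - 1*(-8))*(I*√23) + 400413 = (-2 - 14 + 8)*(I*√23) + 400413 = -8*I*√23 + 400413 = 400413 - 8*I*√23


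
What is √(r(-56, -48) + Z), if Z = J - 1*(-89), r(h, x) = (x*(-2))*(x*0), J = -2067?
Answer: I*√1978 ≈ 44.475*I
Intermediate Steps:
r(h, x) = 0 (r(h, x) = -2*x*0 = 0)
Z = -1978 (Z = -2067 - 1*(-89) = -2067 + 89 = -1978)
√(r(-56, -48) + Z) = √(0 - 1978) = √(-1978) = I*√1978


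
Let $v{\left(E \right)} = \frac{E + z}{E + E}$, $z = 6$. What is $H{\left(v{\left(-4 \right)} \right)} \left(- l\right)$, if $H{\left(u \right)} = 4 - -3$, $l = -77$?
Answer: $539$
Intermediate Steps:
$v{\left(E \right)} = \frac{6 + E}{2 E}$ ($v{\left(E \right)} = \frac{E + 6}{E + E} = \frac{6 + E}{2 E}$)
$H{\left(u \right)} = 7$ ($H{\left(u \right)} = 4 + 3 = 7$)
$H{\left(v{\left(-4 \right)} \right)} \left(- l\right) = 7 \left(\left(-1\right) \left(-77\right)\right) = 7 \cdot 77 = 539$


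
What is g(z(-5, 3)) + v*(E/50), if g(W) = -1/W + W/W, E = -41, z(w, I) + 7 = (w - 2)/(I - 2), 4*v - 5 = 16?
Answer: -4527/1400 ≈ -3.2336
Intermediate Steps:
v = 21/4 (v = 5/4 + (¼)*16 = 5/4 + 4 = 21/4 ≈ 5.2500)
z(w, I) = -7 + (-2 + w)/(-2 + I) (z(w, I) = -7 + (w - 2)/(I - 2) = -7 + (-2 + w)/(-2 + I))
g(W) = 1 - 1/W (g(W) = -1/W + 1 = 1 - 1/W)
g(z(-5, 3)) + v*(E/50) = (-1 + (12 - 5 - 7*3)/(-2 + 3))/(((12 - 5 - 7*3)/(-2 + 3))) + 21*(-41/50)/4 = (-1 + (12 - 5 - 21)/1)/(((12 - 5 - 21)/1)) + 21*(-41*1/50)/4 = (-1 + 1*(-14))/((1*(-14))) + (21/4)*(-41/50) = (-1 - 14)/(-14) - 861/200 = -1/14*(-15) - 861/200 = 15/14 - 861/200 = -4527/1400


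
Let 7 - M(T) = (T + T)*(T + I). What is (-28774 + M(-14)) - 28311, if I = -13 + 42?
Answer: -56658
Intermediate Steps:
I = 29
M(T) = 7 - 2*T*(29 + T) (M(T) = 7 - (T + T)*(T + 29) = 7 - 2*T*(29 + T))
(-28774 + M(-14)) - 28311 = (-28774 + (7 - 58*(-14) - 2*(-14)**2)) - 28311 = (-28774 + (7 + 812 - 2*196)) - 28311 = (-28774 + (7 + 812 - 392)) - 28311 = (-28774 + 427) - 28311 = -28347 - 28311 = -56658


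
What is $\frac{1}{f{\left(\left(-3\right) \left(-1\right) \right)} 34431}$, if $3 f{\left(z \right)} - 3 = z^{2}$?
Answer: $\frac{1}{137724} \approx 7.2609 \cdot 10^{-6}$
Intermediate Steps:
$f{\left(z \right)} = 1 + \frac{z^{2}}{3}$
$\frac{1}{f{\left(\left(-3\right) \left(-1\right) \right)} 34431} = \frac{1}{\left(1 + \frac{\left(\left(-3\right) \left(-1\right)\right)^{2}}{3}\right) 34431} = \frac{1}{\left(1 + \frac{3^{2}}{3}\right) 34431} = \frac{1}{\left(1 + \frac{1}{3} \cdot 9\right) 34431} = \frac{1}{\left(1 + 3\right) 34431} = \frac{1}{4 \cdot 34431} = \frac{1}{137724}$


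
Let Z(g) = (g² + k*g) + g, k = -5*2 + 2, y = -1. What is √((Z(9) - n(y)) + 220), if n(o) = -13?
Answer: √251 ≈ 15.843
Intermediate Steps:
k = -8 (k = -10 + 2 = -8)
Z(g) = g² - 7*g (Z(g) = (g² - 8*g) + g = g² - 7*g)
√((Z(9) - n(y)) + 220) = √((9*(-7 + 9) - 1*(-13)) + 220) = √((9*2 + 13) + 220) = √((18 + 13) + 220) = √(31 + 220) = √251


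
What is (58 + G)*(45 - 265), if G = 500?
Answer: -122760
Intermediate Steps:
(58 + G)*(45 - 265) = (58 + 500)*(45 - 265) = 558*(-220) = -122760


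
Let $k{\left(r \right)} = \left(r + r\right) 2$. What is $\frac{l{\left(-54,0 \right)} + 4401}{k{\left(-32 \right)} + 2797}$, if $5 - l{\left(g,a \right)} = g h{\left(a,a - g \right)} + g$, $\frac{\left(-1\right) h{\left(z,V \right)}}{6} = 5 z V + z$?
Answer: $\frac{4460}{2669} \approx 1.671$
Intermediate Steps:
$h{\left(z,V \right)} = - 6 z - 30 V z$ ($h{\left(z,V \right)} = - 6 \left(5 z V + z\right) = - 6 \left(5 V z + z\right) = - 6 \left(z + 5 V z\right) = - 6 z - 30 V z$)
$k{\left(r \right)} = 4 r$ ($k{\left(r \right)} = 2 r 2 = 4 r$)
$l{\left(g,a \right)} = 5 - g + 6 a g \left(1 - 5 g + 5 a\right)$ ($l{\left(g,a \right)} = 5 - \left(g \left(- 6 a \left(1 + 5 \left(a - g\right)\right)\right) + g\right) = 5 - \left(g \left(- 6 a \left(1 + \left(- 5 g + 5 a\right)\right)\right) + g\right) = 5 - \left(g \left(- 6 a \left(1 - 5 g + 5 a\right)\right) + g\right) = 5 - \left(- 6 a g \left(1 - 5 g + 5 a\right) + g\right) = 5 - \left(g - 6 a g \left(1 - 5 g + 5 a\right)\right) = 5 + \left(- g + 6 a g \left(1 - 5 g + 5 a\right)\right) = 5 - g + 6 a g \left(1 - 5 g + 5 a\right)$)
$\frac{l{\left(-54,0 \right)} + 4401}{k{\left(-32 \right)} + 2797} = \frac{\left(5 - -54 + 6 \cdot 0 \left(-54\right) \left(1 - -270 + 5 \cdot 0\right)\right) + 4401}{4 \left(-32\right) + 2797} = \frac{\left(5 + 54 + 6 \cdot 0 \left(-54\right) \left(1 + 270 + 0\right)\right) + 4401}{-128 + 2797} = \frac{\left(5 + 54 + 6 \cdot 0 \left(-54\right) 271\right) + 4401}{2669} = \left(\left(5 + 54 + 0\right) + 4401\right) \frac{1}{2669} = \left(59 + 4401\right) \frac{1}{2669} = 4460 \cdot \frac{1}{2669} = \frac{4460}{2669}$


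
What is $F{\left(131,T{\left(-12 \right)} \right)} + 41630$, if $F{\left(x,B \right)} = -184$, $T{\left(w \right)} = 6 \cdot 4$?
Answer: $41446$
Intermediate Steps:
$T{\left(w \right)} = 24$
$F{\left(131,T{\left(-12 \right)} \right)} + 41630 = -184 + 41630 = 41446$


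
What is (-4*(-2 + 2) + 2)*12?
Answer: 24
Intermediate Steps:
(-4*(-2 + 2) + 2)*12 = (-4*0 + 2)*12 = (0 + 2)*12 = 2*12 = 24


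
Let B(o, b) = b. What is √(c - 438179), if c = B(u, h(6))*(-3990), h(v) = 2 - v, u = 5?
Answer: I*√422219 ≈ 649.78*I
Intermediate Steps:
c = 15960 (c = (2 - 1*6)*(-3990) = (2 - 6)*(-3990) = -4*(-3990) = 15960)
√(c - 438179) = √(15960 - 438179) = √(-422219) = I*√422219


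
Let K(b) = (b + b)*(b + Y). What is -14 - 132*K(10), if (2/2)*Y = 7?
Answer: -44894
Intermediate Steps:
Y = 7
K(b) = 2*b*(7 + b) (K(b) = (b + b)*(b + 7) = (2*b)*(7 + b) = 2*b*(7 + b))
-14 - 132*K(10) = -14 - 264*10*(7 + 10) = -14 - 264*10*17 = -14 - 132*340 = -14 - 44880 = -44894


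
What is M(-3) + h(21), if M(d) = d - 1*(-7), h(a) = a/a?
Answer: 5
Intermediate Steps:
h(a) = 1
M(d) = 7 + d (M(d) = d + 7 = 7 + d)
M(-3) + h(21) = (7 - 3) + 1 = 4 + 1 = 5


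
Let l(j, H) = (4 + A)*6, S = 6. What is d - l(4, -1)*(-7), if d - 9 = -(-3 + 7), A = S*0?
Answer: 173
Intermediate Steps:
A = 0 (A = 6*0 = 0)
d = 5 (d = 9 - (-3 + 7) = 9 - 1*4 = 9 - 4 = 5)
l(j, H) = 24 (l(j, H) = (4 + 0)*6 = 4*6 = 24)
d - l(4, -1)*(-7) = 5 - 24*(-7) = 5 - 1*(-168) = 5 + 168 = 173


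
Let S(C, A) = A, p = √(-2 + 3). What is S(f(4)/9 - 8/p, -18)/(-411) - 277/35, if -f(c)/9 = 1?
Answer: -37739/4795 ≈ -7.8705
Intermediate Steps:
p = 1 (p = √1 = 1)
f(c) = -9 (f(c) = -9*1 = -9)
S(f(4)/9 - 8/p, -18)/(-411) - 277/35 = -18/(-411) - 277/35 = -18*(-1/411) - 277*1/35 = 6/137 - 277/35 = -37739/4795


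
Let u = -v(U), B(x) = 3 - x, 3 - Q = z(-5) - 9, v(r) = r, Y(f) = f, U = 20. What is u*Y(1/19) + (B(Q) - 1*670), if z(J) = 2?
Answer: -12883/19 ≈ -678.05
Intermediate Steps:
Q = 10 (Q = 3 - (2 - 9) = 3 - 1*(-7) = 3 + 7 = 10)
u = -20 (u = -1*20 = -20)
u*Y(1/19) + (B(Q) - 1*670) = -20/19 + ((3 - 1*10) - 1*670) = -20*1/19 + ((3 - 10) - 670) = -20/19 + (-7 - 670) = -20/19 - 677 = -12883/19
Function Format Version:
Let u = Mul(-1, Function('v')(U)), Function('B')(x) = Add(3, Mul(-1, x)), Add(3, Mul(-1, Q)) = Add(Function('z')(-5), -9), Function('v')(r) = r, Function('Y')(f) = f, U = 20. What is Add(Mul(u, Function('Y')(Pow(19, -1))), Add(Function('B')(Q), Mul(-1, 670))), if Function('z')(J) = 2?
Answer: Rational(-12883, 19) ≈ -678.05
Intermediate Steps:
Q = 10 (Q = Add(3, Mul(-1, Add(2, -9))) = Add(3, Mul(-1, -7)) = Add(3, 7) = 10)
u = -20 (u = Mul(-1, 20) = -20)
Add(Mul(u, Function('Y')(Pow(19, -1))), Add(Function('B')(Q), Mul(-1, 670))) = Add(Mul(-20, Pow(19, -1)), Add(Add(3, Mul(-1, 10)), Mul(-1, 670))) = Add(Mul(-20, Rational(1, 19)), Add(Add(3, -10), -670)) = Add(Rational(-20, 19), Add(-7, -670)) = Add(Rational(-20, 19), -677) = Rational(-12883, 19)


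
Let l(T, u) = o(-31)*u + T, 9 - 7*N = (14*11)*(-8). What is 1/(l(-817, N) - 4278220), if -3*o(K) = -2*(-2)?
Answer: -21/89864741 ≈ -2.3368e-7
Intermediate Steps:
o(K) = -4/3 (o(K) = -(-2)*(-2)/3 = -1/3*4 = -4/3)
N = 1241/7 (N = 9/7 - 14*11*(-8)/7 = 9/7 - 22*(-8) = 9/7 - 1/7*(-1232) = 9/7 + 176 = 1241/7 ≈ 177.29)
l(T, u) = T - 4*u/3 (l(T, u) = -4*u/3 + T = T - 4*u/3)
1/(l(-817, N) - 4278220) = 1/((-817 - 4/3*1241/7) - 4278220) = 1/((-817 - 4964/21) - 4278220) = 1/(-22121/21 - 4278220) = 1/(-89864741/21) = -21/89864741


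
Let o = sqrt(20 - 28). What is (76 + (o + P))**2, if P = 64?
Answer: 19592 + 560*I*sqrt(2) ≈ 19592.0 + 791.96*I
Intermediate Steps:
o = 2*I*sqrt(2) (o = sqrt(-8) = 2*I*sqrt(2) ≈ 2.8284*I)
(76 + (o + P))**2 = (76 + (2*I*sqrt(2) + 64))**2 = (76 + (64 + 2*I*sqrt(2)))**2 = (140 + 2*I*sqrt(2))**2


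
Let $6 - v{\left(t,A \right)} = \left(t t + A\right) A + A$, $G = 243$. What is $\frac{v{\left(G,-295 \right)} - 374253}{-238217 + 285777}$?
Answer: $\frac{8479239}{23780} \approx 356.57$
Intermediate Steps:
$v{\left(t,A \right)} = 6 - A - A \left(A + t^{2}\right)$ ($v{\left(t,A \right)} = 6 - \left(\left(t t + A\right) A + A\right) = 6 - \left(\left(t^{2} + A\right) A + A\right) = 6 - \left(\left(A + t^{2}\right) A + A\right) = 6 - \left(A \left(A + t^{2}\right) + A\right) = 6 - \left(A + A \left(A + t^{2}\right)\right) = 6 - A - A \left(A + t^{2}\right)$)
$\frac{v{\left(G,-295 \right)} - 374253}{-238217 + 285777} = \frac{\left(6 - -295 - \left(-295\right)^{2} - - 295 \cdot 243^{2}\right) - 374253}{-238217 + 285777} = \frac{\left(6 + 295 - 87025 - \left(-295\right) 59049\right) - 374253}{47560} = \left(\left(6 + 295 - 87025 + 17419455\right) - 374253\right) \frac{1}{47560} = \left(17332731 - 374253\right) \frac{1}{47560} = 16958478 \cdot \frac{1}{47560} = \frac{8479239}{23780}$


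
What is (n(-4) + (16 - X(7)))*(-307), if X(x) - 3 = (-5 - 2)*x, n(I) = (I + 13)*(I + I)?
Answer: 3070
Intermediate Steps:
n(I) = 2*I*(13 + I) (n(I) = (13 + I)*(2*I) = 2*I*(13 + I))
X(x) = 3 - 7*x (X(x) = 3 + (-5 - 2)*x = 3 - 7*x)
(n(-4) + (16 - X(7)))*(-307) = (2*(-4)*(13 - 4) + (16 - (3 - 7*7)))*(-307) = (2*(-4)*9 + (16 - (3 - 49)))*(-307) = (-72 + (16 - 1*(-46)))*(-307) = (-72 + (16 + 46))*(-307) = (-72 + 62)*(-307) = -10*(-307) = 3070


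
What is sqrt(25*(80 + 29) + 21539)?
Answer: 6*sqrt(674) ≈ 155.77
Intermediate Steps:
sqrt(25*(80 + 29) + 21539) = sqrt(25*109 + 21539) = sqrt(2725 + 21539) = sqrt(24264) = 6*sqrt(674)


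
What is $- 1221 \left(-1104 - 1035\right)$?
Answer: $2611719$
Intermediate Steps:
$- 1221 \left(-1104 - 1035\right) = \left(-1221\right) \left(-2139\right) = 2611719$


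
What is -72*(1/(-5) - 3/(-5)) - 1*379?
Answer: -2039/5 ≈ -407.80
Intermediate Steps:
-72*(1/(-5) - 3/(-5)) - 1*379 = -72*(1*(-⅕) - 3*(-⅕)) - 379 = -72*(-⅕ + ⅗) - 379 = -72*⅖ - 379 = -144/5 - 379 = -2039/5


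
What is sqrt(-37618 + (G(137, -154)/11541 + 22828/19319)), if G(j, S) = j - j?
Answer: I*sqrt(14039490427166)/19319 ≈ 193.95*I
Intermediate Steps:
G(j, S) = 0
sqrt(-37618 + (G(137, -154)/11541 + 22828/19319)) = sqrt(-37618 + (0/11541 + 22828/19319)) = sqrt(-37618 + (0*(1/11541) + 22828*(1/19319))) = sqrt(-37618 + (0 + 22828/19319)) = sqrt(-37618 + 22828/19319) = sqrt(-726719314/19319) = I*sqrt(14039490427166)/19319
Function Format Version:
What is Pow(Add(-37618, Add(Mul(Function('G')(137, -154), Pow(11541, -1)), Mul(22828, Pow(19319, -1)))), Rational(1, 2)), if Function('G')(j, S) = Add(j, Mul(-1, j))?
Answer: Mul(Rational(1, 19319), I, Pow(14039490427166, Rational(1, 2))) ≈ Mul(193.95, I)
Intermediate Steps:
Function('G')(j, S) = 0
Pow(Add(-37618, Add(Mul(Function('G')(137, -154), Pow(11541, -1)), Mul(22828, Pow(19319, -1)))), Rational(1, 2)) = Pow(Add(-37618, Add(Mul(0, Pow(11541, -1)), Mul(22828, Pow(19319, -1)))), Rational(1, 2)) = Pow(Add(-37618, Add(Mul(0, Rational(1, 11541)), Mul(22828, Rational(1, 19319)))), Rational(1, 2)) = Pow(Add(-37618, Add(0, Rational(22828, 19319))), Rational(1, 2)) = Pow(Add(-37618, Rational(22828, 19319)), Rational(1, 2)) = Pow(Rational(-726719314, 19319), Rational(1, 2)) = Mul(Rational(1, 19319), I, Pow(14039490427166, Rational(1, 2)))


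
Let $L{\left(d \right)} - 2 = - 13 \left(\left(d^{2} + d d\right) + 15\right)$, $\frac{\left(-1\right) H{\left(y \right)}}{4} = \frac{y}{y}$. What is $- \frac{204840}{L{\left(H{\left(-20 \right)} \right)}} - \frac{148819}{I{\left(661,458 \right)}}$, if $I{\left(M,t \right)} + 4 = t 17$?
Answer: $\frac{501144703}{1579746} \approx 317.23$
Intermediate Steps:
$H{\left(y \right)} = -4$ ($H{\left(y \right)} = - 4 \frac{y}{y} = \left(-4\right) 1 = -4$)
$I{\left(M,t \right)} = -4 + 17 t$ ($I{\left(M,t \right)} = -4 + t 17 = -4 + 17 t$)
$L{\left(d \right)} = -193 - 26 d^{2}$ ($L{\left(d \right)} = 2 - 13 \left(\left(d^{2} + d d\right) + 15\right) = 2 - 13 \left(\left(d^{2} + d^{2}\right) + 15\right) = 2 - 13 \left(2 d^{2} + 15\right) = 2 - 13 \left(15 + 2 d^{2}\right) = 2 - \left(195 + 26 d^{2}\right) = -193 - 26 d^{2}$)
$- \frac{204840}{L{\left(H{\left(-20 \right)} \right)}} - \frac{148819}{I{\left(661,458 \right)}} = - \frac{204840}{-193 - 26 \left(-4\right)^{2}} - \frac{148819}{-4 + 17 \cdot 458} = - \frac{204840}{-193 - 416} - \frac{148819}{-4 + 7786} = - \frac{204840}{-193 - 416} - \frac{148819}{7782} = - \frac{204840}{-609} - \frac{148819}{7782} = \left(-204840\right) \left(- \frac{1}{609}\right) - \frac{148819}{7782} = \frac{68280}{203} - \frac{148819}{7782} = \frac{501144703}{1579746}$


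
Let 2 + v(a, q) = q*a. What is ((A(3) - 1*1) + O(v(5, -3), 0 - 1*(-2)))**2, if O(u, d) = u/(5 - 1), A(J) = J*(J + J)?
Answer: 2601/16 ≈ 162.56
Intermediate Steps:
v(a, q) = -2 + a*q (v(a, q) = -2 + q*a = -2 + a*q)
A(J) = 2*J**2 (A(J) = J*(2*J) = 2*J**2)
O(u, d) = u/4
((A(3) - 1*1) + O(v(5, -3), 0 - 1*(-2)))**2 = ((2*3**2 - 1*1) + (-2 + 5*(-3))/4)**2 = ((2*9 - 1) + (-2 - 15)/4)**2 = ((18 - 1) + (1/4)*(-17))**2 = (17 - 17/4)**2 = (51/4)**2 = 2601/16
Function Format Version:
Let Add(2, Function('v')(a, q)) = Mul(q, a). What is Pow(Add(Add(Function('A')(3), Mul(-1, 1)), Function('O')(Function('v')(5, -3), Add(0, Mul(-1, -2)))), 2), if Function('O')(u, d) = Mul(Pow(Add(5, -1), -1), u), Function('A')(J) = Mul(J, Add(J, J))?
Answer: Rational(2601, 16) ≈ 162.56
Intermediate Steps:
Function('v')(a, q) = Add(-2, Mul(a, q)) (Function('v')(a, q) = Add(-2, Mul(q, a)) = Add(-2, Mul(a, q)))
Function('A')(J) = Mul(2, Pow(J, 2)) (Function('A')(J) = Mul(J, Mul(2, J)) = Mul(2, Pow(J, 2)))
Function('O')(u, d) = Mul(Rational(1, 4), u) (Function('O')(u, d) = Mul(Pow(4, -1), u) = Mul(Rational(1, 4), u))
Pow(Add(Add(Function('A')(3), Mul(-1, 1)), Function('O')(Function('v')(5, -3), Add(0, Mul(-1, -2)))), 2) = Pow(Add(Add(Mul(2, Pow(3, 2)), Mul(-1, 1)), Mul(Rational(1, 4), Add(-2, Mul(5, -3)))), 2) = Pow(Add(Add(Mul(2, 9), -1), Mul(Rational(1, 4), Add(-2, -15))), 2) = Pow(Add(Add(18, -1), Mul(Rational(1, 4), -17)), 2) = Pow(Add(17, Rational(-17, 4)), 2) = Pow(Rational(51, 4), 2) = Rational(2601, 16)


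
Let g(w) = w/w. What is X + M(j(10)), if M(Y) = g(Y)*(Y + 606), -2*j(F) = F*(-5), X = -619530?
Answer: -618899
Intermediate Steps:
g(w) = 1
j(F) = 5*F/2 (j(F) = -F*(-5)/2 = -(-5)*F/2 = 5*F/2)
M(Y) = 606 + Y (M(Y) = 1*(Y + 606) = 1*(606 + Y) = 606 + Y)
X + M(j(10)) = -619530 + (606 + (5/2)*10) = -619530 + (606 + 25) = -619530 + 631 = -618899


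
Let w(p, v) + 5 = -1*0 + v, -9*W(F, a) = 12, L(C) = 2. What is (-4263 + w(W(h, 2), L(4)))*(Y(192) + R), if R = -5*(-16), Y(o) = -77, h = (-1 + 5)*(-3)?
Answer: -12798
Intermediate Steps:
h = -12 (h = 4*(-3) = -12)
W(F, a) = -4/3 (W(F, a) = -⅑*12 = -4/3)
w(p, v) = -5 + v (w(p, v) = -5 + (-1*0 + v) = -5 + (0 + v) = -5 + v)
R = 80
(-4263 + w(W(h, 2), L(4)))*(Y(192) + R) = (-4263 + (-5 + 2))*(-77 + 80) = (-4263 - 3)*3 = -4266*3 = -12798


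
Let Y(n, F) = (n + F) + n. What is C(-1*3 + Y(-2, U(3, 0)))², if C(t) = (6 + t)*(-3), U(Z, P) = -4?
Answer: 225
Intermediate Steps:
Y(n, F) = F + 2*n (Y(n, F) = (F + n) + n = F + 2*n)
C(t) = -18 - 3*t
C(-1*3 + Y(-2, U(3, 0)))² = (-18 - 3*(-1*3 + (-4 + 2*(-2))))² = (-18 - 3*(-3 + (-4 - 4)))² = (-18 - 3*(-3 - 8))² = (-18 - 3*(-11))² = (-18 + 33)² = 15² = 225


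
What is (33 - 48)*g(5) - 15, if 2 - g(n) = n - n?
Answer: -45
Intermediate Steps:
g(n) = 2 (g(n) = 2 - (n - n) = 2 - 1*0 = 2 + 0 = 2)
(33 - 48)*g(5) - 15 = (33 - 48)*2 - 15 = -15*2 - 15 = -30 - 15 = -45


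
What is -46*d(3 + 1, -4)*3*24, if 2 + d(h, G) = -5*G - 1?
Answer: -56304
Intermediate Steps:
d(h, G) = -3 - 5*G (d(h, G) = -2 + (-5*G - 1) = -2 + (-1 - 5*G) = -3 - 5*G)
-46*d(3 + 1, -4)*3*24 = -46*(-3 - 5*(-4))*3*24 = -46*(-3 + 20)*3*24 = -782*3*24 = -46*51*24 = -2346*24 = -56304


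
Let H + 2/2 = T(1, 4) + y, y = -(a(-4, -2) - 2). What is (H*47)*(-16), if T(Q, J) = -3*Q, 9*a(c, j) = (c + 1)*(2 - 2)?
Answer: 1504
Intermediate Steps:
a(c, j) = 0 (a(c, j) = ((c + 1)*(2 - 2))/9 = ((1 + c)*0)/9 = (1/9)*0 = 0)
y = 2 (y = -(0 - 2) = -1*(-2) = 2)
H = -2 (H = -1 + (-3*1 + 2) = -1 + (-3 + 2) = -1 - 1 = -2)
(H*47)*(-16) = -2*47*(-16) = -94*(-16) = 1504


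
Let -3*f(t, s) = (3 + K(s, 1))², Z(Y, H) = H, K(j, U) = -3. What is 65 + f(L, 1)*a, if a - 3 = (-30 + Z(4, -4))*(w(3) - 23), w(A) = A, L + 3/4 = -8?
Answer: 65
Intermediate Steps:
L = -35/4 (L = -¾ - 8 = -35/4 ≈ -8.7500)
f(t, s) = 0 (f(t, s) = -(3 - 3)²/3 = -⅓*0² = -⅓*0 = 0)
a = 683 (a = 3 + (-30 - 4)*(3 - 23) = 3 - 34*(-20) = 3 + 680 = 683)
65 + f(L, 1)*a = 65 + 0*683 = 65 + 0 = 65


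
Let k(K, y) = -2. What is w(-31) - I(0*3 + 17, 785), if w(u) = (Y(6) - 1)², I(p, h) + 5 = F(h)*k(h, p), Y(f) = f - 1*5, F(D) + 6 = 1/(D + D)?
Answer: -5494/785 ≈ -6.9987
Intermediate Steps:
F(D) = -6 + 1/(2*D) (F(D) = -6 + 1/(D + D) = -6 + 1/(2*D))
Y(f) = -5 + f (Y(f) = f - 5 = -5 + f)
I(p, h) = 7 - 1/h (I(p, h) = -5 + (-6 + 1/(2*h))*(-2) = -5 + (12 - 1/h) = 7 - 1/h)
w(u) = 0 (w(u) = ((-5 + 6) - 1)² = (1 - 1)² = 0² = 0)
w(-31) - I(0*3 + 17, 785) = 0 - (7 - 1/785) = 0 - 1*5494/785 = 0 - 5494/785 = -5494/785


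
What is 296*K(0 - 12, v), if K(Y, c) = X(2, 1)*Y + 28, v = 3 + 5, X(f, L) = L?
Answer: 4736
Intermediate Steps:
v = 8
K(Y, c) = 28 + Y (K(Y, c) = 1*Y + 28 = Y + 28 = 28 + Y)
296*K(0 - 12, v) = 296*(28 + (0 - 12)) = 296*(28 - 12) = 296*16 = 4736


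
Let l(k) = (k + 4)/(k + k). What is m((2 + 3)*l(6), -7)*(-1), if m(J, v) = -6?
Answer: 6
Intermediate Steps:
l(k) = (4 + k)/(2*k) (l(k) = (4 + k)/((2*k)) = (4 + k)*(1/(2*k)) = (4 + k)/(2*k))
m((2 + 3)*l(6), -7)*(-1) = -6*(-1) = 6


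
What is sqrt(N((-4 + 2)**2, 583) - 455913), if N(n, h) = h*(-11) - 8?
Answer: I*sqrt(462334) ≈ 679.95*I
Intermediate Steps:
N(n, h) = -8 - 11*h (N(n, h) = -11*h - 8 = -8 - 11*h)
sqrt(N((-4 + 2)**2, 583) - 455913) = sqrt((-8 - 11*583) - 455913) = sqrt((-8 - 6413) - 455913) = sqrt(-6421 - 455913) = sqrt(-462334) = I*sqrt(462334)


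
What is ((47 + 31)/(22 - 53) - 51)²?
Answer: 2752281/961 ≈ 2864.0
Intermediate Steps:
((47 + 31)/(22 - 53) - 51)² = (78/(-31) - 51)² = (78*(-1/31) - 51)² = (-78/31 - 51)² = (-1659/31)² = 2752281/961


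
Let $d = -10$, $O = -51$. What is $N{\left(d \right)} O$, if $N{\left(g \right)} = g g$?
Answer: $-5100$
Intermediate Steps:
$N{\left(g \right)} = g^{2}$
$N{\left(d \right)} O = \left(-10\right)^{2} \left(-51\right) = 100 \left(-51\right) = -5100$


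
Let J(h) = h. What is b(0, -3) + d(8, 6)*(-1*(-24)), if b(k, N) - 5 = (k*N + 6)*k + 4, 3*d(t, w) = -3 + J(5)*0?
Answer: -15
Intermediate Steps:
d(t, w) = -1 (d(t, w) = (-3 + 5*0)/3 = (-3 + 0)/3 = (1/3)*(-3) = -1)
b(k, N) = 9 + k*(6 + N*k) (b(k, N) = 5 + ((k*N + 6)*k + 4) = 5 + ((N*k + 6)*k + 4) = 5 + ((6 + N*k)*k + 4) = 5 + (k*(6 + N*k) + 4) = 5 + (4 + k*(6 + N*k)) = 9 + k*(6 + N*k))
b(0, -3) + d(8, 6)*(-1*(-24)) = (9 + 6*0 - 3*0**2) - (-1)*(-24) = (9 + 0 - 3*0) - 1*24 = (9 + 0 + 0) - 24 = 9 - 24 = -15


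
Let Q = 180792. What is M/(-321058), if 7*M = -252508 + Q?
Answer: 35858/1123703 ≈ 0.031911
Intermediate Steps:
M = -71716/7 (M = (-252508 + 180792)/7 = (⅐)*(-71716) = -71716/7 ≈ -10245.)
M/(-321058) = -71716/7/(-321058) = -71716/7*(-1/321058) = 35858/1123703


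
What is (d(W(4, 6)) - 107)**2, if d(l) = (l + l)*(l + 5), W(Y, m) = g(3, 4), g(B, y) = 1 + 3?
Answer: 1225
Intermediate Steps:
g(B, y) = 4
W(Y, m) = 4
d(l) = 2*l*(5 + l) (d(l) = (2*l)*(5 + l) = 2*l*(5 + l))
(d(W(4, 6)) - 107)**2 = (2*4*(5 + 4) - 107)**2 = (2*4*9 - 107)**2 = (72 - 107)**2 = (-35)**2 = 1225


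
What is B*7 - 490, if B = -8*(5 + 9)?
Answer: -1274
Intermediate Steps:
B = -112 (B = -8*14 = -112)
B*7 - 490 = -112*7 - 490 = -784 - 490 = -1274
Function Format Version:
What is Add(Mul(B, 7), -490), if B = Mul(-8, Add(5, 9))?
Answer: -1274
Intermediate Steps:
B = -112 (B = Mul(-8, 14) = -112)
Add(Mul(B, 7), -490) = Add(Mul(-112, 7), -490) = Add(-784, -490) = -1274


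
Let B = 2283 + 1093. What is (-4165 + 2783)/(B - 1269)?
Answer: -1382/2107 ≈ -0.65591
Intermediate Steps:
B = 3376
(-4165 + 2783)/(B - 1269) = (-4165 + 2783)/(3376 - 1269) = -1382/2107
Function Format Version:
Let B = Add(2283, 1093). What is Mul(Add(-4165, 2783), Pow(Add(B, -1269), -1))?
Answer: Rational(-1382, 2107) ≈ -0.65591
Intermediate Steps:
B = 3376
Mul(Add(-4165, 2783), Pow(Add(B, -1269), -1)) = Mul(Add(-4165, 2783), Pow(Add(3376, -1269), -1)) = Mul(-1382, Pow(2107, -1)) = Mul(-1382, Rational(1, 2107)) = Rational(-1382, 2107)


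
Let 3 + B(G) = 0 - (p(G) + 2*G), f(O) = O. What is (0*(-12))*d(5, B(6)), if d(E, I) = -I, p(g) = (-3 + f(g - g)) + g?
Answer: 0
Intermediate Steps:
p(g) = -3 + g (p(g) = (-3 + (g - g)) + g = (-3 + 0) + g = -3 + g)
B(G) = -3*G (B(G) = -3 + (0 - ((-3 + G) + 2*G)) = -3 + (0 - (-3 + 3*G)) = -3 + (0 + (3 - 3*G)) = -3 + (3 - 3*G) = -3*G)
(0*(-12))*d(5, B(6)) = (0*(-12))*(-(-3)*6) = 0*(-1*(-18)) = 0*18 = 0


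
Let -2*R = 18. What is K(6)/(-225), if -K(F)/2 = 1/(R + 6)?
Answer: -2/675 ≈ -0.0029630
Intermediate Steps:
R = -9 (R = -1/2*18 = -9)
K(F) = 2/3 (K(F) = -2/(-9 + 6) = -2/(-3) = -2*(-1/3) = 2/3)
K(6)/(-225) = (2/3)/(-225) = (2/3)*(-1/225) = -2/675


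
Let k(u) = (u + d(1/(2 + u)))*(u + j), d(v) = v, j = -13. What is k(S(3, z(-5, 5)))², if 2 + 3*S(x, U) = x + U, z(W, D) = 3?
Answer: 117649/324 ≈ 363.11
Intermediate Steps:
S(x, U) = -⅔ + U/3 + x/3 (S(x, U) = -⅔ + (x + U)/3 = -⅔ + (U + x)/3 = -⅔ + (U/3 + x/3) = -⅔ + U/3 + x/3)
k(u) = (-13 + u)*(u + 1/(2 + u)) (k(u) = (u + 1/(2 + u))*(u - 13) = (u + 1/(2 + u))*(-13 + u) = (-13 + u)*(u + 1/(2 + u)))
k(S(3, z(-5, 5)))² = ((-13 + (-⅔ + (⅓)*3 + (⅓)*3) + (-⅔ + (⅓)*3 + (⅓)*3)*(-13 + (-⅔ + (⅓)*3 + (⅓)*3))*(2 + (-⅔ + (⅓)*3 + (⅓)*3)))/(2 + (-⅔ + (⅓)*3 + (⅓)*3)))² = ((-13 + (-⅔ + 1 + 1) + (-⅔ + 1 + 1)*(-13 + (-⅔ + 1 + 1))*(2 + (-⅔ + 1 + 1)))/(2 + (-⅔ + 1 + 1)))² = ((-13 + 4/3 + 4*(-13 + 4/3)*(2 + 4/3)/3)/(2 + 4/3))² = ((-13 + 4/3 + (4/3)*(-35/3)*(10/3))/(10/3))² = (3*(-13 + 4/3 - 1400/27)/10)² = ((3/10)*(-1715/27))² = (-343/18)² = 117649/324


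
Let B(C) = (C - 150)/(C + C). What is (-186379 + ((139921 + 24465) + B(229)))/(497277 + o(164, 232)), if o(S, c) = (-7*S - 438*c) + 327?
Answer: -2014543/36167344 ≈ -0.055701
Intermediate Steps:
B(C) = (-150 + C)/(2*C) (B(C) = (-150 + C)/((2*C)) = (-150 + C)*(1/(2*C)) = (-150 + C)/(2*C))
o(S, c) = 327 - 438*c - 7*S (o(S, c) = (-438*c - 7*S) + 327 = 327 - 438*c - 7*S)
(-186379 + ((139921 + 24465) + B(229)))/(497277 + o(164, 232)) = (-186379 + ((139921 + 24465) + (½)*(-150 + 229)/229))/(497277 + (327 - 438*232 - 7*164)) = (-186379 + (164386 + (½)*(1/229)*79))/(497277 + (327 - 101616 - 1148)) = (-186379 + (164386 + 79/458))/(497277 - 102437) = (-186379 + 75288867/458)/394840 = -10072715/458*1/394840 = -2014543/36167344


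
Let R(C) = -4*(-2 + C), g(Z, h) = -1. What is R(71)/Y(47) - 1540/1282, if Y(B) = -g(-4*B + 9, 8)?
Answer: -177686/641 ≈ -277.20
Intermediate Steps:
Y(B) = 1 (Y(B) = -1*(-1) = 1)
R(C) = 8 - 4*C
R(71)/Y(47) - 1540/1282 = (8 - 4*71)/1 - 1540/1282 = (8 - 284)*1 - 1540*1/1282 = -276*1 - 770/641 = -276 - 770/641 = -177686/641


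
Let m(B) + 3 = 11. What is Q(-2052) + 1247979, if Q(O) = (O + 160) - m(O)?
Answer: 1246079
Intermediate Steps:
m(B) = 8 (m(B) = -3 + 11 = 8)
Q(O) = 152 + O (Q(O) = (O + 160) - 1*8 = (160 + O) - 8 = 152 + O)
Q(-2052) + 1247979 = (152 - 2052) + 1247979 = -1900 + 1247979 = 1246079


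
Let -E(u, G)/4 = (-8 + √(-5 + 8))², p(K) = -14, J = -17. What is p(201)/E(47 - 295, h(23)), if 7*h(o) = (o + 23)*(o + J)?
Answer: 469/7442 + 56*√3/3721 ≈ 0.089088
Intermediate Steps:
h(o) = (-17 + o)*(23 + o)/7 (h(o) = ((o + 23)*(o - 17))/7 = ((23 + o)*(-17 + o))/7 = ((-17 + o)*(23 + o))/7 = (-17 + o)*(23 + o)/7)
E(u, G) = -4*(-8 + √3)² (E(u, G) = -4*(-8 + √(-5 + 8))² = -4*(-8 + √3)²)
p(201)/E(47 - 295, h(23)) = -14/(-268 + 64*√3)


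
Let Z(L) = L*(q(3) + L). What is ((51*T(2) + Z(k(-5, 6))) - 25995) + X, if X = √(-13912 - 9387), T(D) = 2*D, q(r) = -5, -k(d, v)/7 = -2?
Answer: -25665 + I*√23299 ≈ -25665.0 + 152.64*I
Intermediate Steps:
k(d, v) = 14 (k(d, v) = -7*(-2) = 14)
Z(L) = L*(-5 + L)
X = I*√23299 (X = √(-23299) = I*√23299 ≈ 152.64*I)
((51*T(2) + Z(k(-5, 6))) - 25995) + X = ((51*(2*2) + 14*(-5 + 14)) - 25995) + I*√23299 = ((51*4 + 14*9) - 25995) + I*√23299 = ((204 + 126) - 25995) + I*√23299 = (330 - 25995) + I*√23299 = -25665 + I*√23299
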